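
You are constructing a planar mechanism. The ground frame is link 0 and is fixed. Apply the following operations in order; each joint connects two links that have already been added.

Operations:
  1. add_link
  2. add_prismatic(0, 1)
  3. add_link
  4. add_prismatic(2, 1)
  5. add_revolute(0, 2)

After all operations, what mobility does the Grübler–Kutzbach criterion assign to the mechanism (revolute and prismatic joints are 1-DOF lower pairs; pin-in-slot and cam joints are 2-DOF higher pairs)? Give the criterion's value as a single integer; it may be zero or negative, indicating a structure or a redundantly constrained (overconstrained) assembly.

link 0 = ground. State L|J1|J2 = 1|0|0
+link1  2|0|0
P(0,1) f=1→J1  2|1|0
+link2  3|1|0
P(2,1) f=1→J1  3|2|0
R(0,2) f=1→J1  3|3|0
M = 3(3−1)−2·3−0 = 6−6−0 = 0

M = 0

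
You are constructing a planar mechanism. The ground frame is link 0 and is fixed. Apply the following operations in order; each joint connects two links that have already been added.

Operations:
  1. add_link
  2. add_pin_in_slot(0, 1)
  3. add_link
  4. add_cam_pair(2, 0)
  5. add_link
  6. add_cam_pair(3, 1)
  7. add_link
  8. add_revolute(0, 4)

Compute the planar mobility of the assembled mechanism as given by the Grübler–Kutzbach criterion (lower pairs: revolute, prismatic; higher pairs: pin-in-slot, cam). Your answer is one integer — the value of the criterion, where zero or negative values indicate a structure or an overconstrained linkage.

M = 7

link 0 = ground. State L|J1|J2 = 1|0|0
+link1  2|0|0
PS(0,1) f=2→J2  2|0|1
+link2  3|0|1
C(2,0) f=2→J2  3|0|2
+link3  4|0|2
C(3,1) f=2→J2  4|0|3
+link4  5|0|3
R(0,4) f=1→J1  5|1|3
M = 3(5−1)−2·1−3 = 12−2−3 = 7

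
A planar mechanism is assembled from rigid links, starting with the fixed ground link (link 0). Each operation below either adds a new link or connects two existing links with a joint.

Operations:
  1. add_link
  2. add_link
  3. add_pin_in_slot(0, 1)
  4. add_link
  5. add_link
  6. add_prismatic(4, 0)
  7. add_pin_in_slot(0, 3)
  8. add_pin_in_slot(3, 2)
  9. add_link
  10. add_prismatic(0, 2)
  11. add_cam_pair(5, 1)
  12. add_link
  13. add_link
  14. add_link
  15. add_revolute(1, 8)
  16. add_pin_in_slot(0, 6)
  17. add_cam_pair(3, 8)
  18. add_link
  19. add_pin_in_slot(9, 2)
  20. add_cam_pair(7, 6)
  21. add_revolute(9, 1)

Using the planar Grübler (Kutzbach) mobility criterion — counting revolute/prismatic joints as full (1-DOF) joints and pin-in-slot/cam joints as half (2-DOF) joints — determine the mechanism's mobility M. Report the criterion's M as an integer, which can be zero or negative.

M = 11

ground; <1,0,0>
#1 <2,0,0>
#2 <3,0,0>
PS:0↔1 J2 <3,0,1>
#3 <4,0,1>
#4 <5,0,1>
P:4↔0 J1 <5,1,1>
PS:0↔3 J2 <5,1,2>
PS:3↔2 J2 <5,1,3>
#5 <6,1,3>
P:0↔2 J1 <6,2,3>
C:5↔1 J2 <6,2,4>
#6 <7,2,4>
#7 <8,2,4>
#8 <9,2,4>
R:1↔8 J1 <9,3,4>
PS:0↔6 J2 <9,3,5>
C:3↔8 J2 <9,3,6>
#9 <10,3,6>
PS:9↔2 J2 <10,3,7>
C:7↔6 J2 <10,3,8>
R:9↔1 J1 <10,4,8>
3×9 − 2×4 − 1×8 = 11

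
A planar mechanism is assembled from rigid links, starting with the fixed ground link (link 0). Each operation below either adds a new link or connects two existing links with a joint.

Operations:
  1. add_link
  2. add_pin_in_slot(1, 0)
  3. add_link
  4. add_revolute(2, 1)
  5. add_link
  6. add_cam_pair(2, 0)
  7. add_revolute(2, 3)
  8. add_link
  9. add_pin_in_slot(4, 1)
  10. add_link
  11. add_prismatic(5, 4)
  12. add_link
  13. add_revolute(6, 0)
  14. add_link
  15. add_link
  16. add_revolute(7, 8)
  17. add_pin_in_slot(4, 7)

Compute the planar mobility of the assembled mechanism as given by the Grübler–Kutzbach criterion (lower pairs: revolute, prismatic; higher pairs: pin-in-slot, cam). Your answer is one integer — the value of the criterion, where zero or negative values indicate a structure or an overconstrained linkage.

(L,J1,J2)=(1,0,0); link0 fixed
link1: (2,0,0)
PS 1-0 [J2]: (2,0,1)
link2: (3,0,1)
R 2-1 [J1]: (3,1,1)
link3: (4,1,1)
C 2-0 [J2]: (4,1,2)
R 2-3 [J1]: (4,2,2)
link4: (5,2,2)
PS 4-1 [J2]: (5,2,3)
link5: (6,2,3)
P 5-4 [J1]: (6,3,3)
link6: (7,3,3)
R 6-0 [J1]: (7,4,3)
link7: (8,4,3)
link8: (9,4,3)
R 7-8 [J1]: (9,5,3)
PS 4-7 [J2]: (9,5,4)
Grübler: 3·8 − 2·5 − 4 = 10

M = 10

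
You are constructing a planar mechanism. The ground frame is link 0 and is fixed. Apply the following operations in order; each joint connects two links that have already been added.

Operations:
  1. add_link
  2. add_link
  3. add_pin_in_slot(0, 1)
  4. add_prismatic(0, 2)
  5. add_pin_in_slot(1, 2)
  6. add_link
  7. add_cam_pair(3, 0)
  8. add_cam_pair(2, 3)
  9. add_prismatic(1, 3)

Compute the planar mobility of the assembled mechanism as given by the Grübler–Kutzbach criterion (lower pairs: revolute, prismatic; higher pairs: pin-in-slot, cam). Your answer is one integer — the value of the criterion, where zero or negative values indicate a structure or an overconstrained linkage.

[1;0;0] (link 0 is ground)
L+ [2;0;0]
L+ [3;0;0]
PS(0,1)∈J2 [3;0;1]
P(0,2)∈J1 [3;1;1]
PS(1,2)∈J2 [3;1;2]
L+ [4;1;2]
C(3,0)∈J2 [4;1;3]
C(2,3)∈J2 [4;1;4]
P(1,3)∈J1 [4;2;4]
mobility = 9 − 4 − 4 = 1

M = 1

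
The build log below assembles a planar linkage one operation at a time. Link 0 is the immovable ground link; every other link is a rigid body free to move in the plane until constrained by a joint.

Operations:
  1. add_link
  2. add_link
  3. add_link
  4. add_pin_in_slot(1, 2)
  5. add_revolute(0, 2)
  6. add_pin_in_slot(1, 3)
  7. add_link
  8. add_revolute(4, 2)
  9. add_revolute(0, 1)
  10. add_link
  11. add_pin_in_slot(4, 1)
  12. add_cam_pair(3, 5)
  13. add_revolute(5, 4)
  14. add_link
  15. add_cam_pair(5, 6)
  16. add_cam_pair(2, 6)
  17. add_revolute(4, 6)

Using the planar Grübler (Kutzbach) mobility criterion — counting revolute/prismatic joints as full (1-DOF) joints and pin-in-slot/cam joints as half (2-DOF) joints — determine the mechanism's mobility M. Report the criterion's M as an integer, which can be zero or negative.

(L,J1,J2)=(1,0,0); link0 fixed
link1: (2,0,0)
link2: (3,0,0)
link3: (4,0,0)
PS 1-2 [J2]: (4,0,1)
R 0-2 [J1]: (4,1,1)
PS 1-3 [J2]: (4,1,2)
link4: (5,1,2)
R 4-2 [J1]: (5,2,2)
R 0-1 [J1]: (5,3,2)
link5: (6,3,2)
PS 4-1 [J2]: (6,3,3)
C 3-5 [J2]: (6,3,4)
R 5-4 [J1]: (6,4,4)
link6: (7,4,4)
C 5-6 [J2]: (7,4,5)
C 2-6 [J2]: (7,4,6)
R 4-6 [J1]: (7,5,6)
Grübler: 3·6 − 2·5 − 6 = 2

M = 2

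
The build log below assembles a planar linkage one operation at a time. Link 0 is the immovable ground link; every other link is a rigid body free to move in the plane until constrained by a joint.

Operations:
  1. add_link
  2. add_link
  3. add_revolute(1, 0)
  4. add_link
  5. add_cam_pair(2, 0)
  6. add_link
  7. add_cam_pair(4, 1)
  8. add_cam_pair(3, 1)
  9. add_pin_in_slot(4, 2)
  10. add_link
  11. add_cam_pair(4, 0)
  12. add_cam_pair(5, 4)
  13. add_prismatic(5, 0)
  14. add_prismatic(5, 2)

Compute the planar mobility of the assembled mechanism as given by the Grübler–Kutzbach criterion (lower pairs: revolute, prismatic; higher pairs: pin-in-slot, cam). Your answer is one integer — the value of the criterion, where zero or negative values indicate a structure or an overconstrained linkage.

link 0 = ground. State L|J1|J2 = 1|0|0
+link1  2|0|0
+link2  3|0|0
R(1,0) f=1→J1  3|1|0
+link3  4|1|0
C(2,0) f=2→J2  4|1|1
+link4  5|1|1
C(4,1) f=2→J2  5|1|2
C(3,1) f=2→J2  5|1|3
PS(4,2) f=2→J2  5|1|4
+link5  6|1|4
C(4,0) f=2→J2  6|1|5
C(5,4) f=2→J2  6|1|6
P(5,0) f=1→J1  6|2|6
P(5,2) f=1→J1  6|3|6
M = 3(6−1)−2·3−6 = 15−6−6 = 3

M = 3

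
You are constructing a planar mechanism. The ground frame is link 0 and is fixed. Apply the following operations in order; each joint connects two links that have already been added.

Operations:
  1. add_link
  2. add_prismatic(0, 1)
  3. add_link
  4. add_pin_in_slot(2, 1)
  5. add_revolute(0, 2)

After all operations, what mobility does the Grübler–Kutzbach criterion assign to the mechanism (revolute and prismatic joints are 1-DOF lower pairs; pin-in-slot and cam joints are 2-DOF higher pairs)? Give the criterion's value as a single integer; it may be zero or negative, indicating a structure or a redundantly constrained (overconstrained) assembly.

(L,J1,J2)=(1,0,0); link0 fixed
link1: (2,0,0)
P 0-1 [J1]: (2,1,0)
link2: (3,1,0)
PS 2-1 [J2]: (3,1,1)
R 0-2 [J1]: (3,2,1)
Grübler: 3·2 − 2·2 − 1 = 1

M = 1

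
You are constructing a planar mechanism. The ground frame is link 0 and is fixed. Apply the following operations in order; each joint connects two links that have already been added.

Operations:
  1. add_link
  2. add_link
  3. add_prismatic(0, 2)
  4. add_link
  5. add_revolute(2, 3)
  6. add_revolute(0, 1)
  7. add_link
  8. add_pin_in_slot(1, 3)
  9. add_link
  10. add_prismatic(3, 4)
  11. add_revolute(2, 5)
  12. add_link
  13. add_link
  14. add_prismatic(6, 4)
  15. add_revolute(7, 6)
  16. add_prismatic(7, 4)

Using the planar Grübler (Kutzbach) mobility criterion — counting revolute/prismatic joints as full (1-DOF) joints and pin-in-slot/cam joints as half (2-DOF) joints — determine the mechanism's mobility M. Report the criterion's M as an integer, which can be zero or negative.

M = 4

ground; <1,0,0>
#1 <2,0,0>
#2 <3,0,0>
P:0↔2 J1 <3,1,0>
#3 <4,1,0>
R:2↔3 J1 <4,2,0>
R:0↔1 J1 <4,3,0>
#4 <5,3,0>
PS:1↔3 J2 <5,3,1>
#5 <6,3,1>
P:3↔4 J1 <6,4,1>
R:2↔5 J1 <6,5,1>
#6 <7,5,1>
#7 <8,5,1>
P:6↔4 J1 <8,6,1>
R:7↔6 J1 <8,7,1>
P:7↔4 J1 <8,8,1>
3×7 − 2×8 − 1×1 = 4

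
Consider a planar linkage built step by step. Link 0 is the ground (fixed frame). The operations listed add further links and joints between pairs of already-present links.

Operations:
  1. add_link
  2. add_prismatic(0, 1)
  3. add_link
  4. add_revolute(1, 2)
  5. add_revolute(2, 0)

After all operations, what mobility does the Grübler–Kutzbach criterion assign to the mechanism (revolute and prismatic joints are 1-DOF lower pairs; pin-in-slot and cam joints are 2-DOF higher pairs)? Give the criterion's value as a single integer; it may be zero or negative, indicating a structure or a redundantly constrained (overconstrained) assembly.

M = 0

(L,J1,J2)=(1,0,0); link0 fixed
link1: (2,0,0)
P 0-1 [J1]: (2,1,0)
link2: (3,1,0)
R 1-2 [J1]: (3,2,0)
R 2-0 [J1]: (3,3,0)
Grübler: 3·2 − 2·3 − 0 = 0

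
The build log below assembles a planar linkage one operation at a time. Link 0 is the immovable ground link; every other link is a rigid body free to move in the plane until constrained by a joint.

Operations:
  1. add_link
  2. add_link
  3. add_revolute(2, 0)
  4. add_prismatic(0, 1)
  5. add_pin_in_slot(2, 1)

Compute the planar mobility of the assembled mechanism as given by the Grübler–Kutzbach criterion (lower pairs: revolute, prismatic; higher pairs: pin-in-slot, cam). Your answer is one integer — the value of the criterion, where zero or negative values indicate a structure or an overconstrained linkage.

L=1 J1=0 J2=0
add link → L=2 J1=0 J2=0
add link → L=3 J1=0 J2=0
R@2,0 dof=1 J1 → L=3 J1=1 J2=0
P@0,1 dof=1 J1 → L=3 J1=2 J2=0
PS@2,1 dof=2 J2 → L=3 J1=2 J2=1
M=3(L−1)−2J1−J2=3·2−2·2−1=1

M = 1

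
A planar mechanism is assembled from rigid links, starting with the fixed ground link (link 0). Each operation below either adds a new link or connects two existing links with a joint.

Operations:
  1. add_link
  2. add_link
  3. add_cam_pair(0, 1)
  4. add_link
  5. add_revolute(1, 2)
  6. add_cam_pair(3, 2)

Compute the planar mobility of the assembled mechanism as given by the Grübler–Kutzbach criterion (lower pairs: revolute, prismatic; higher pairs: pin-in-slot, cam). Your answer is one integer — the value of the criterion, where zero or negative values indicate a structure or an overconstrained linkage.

ground; <1,0,0>
#1 <2,0,0>
#2 <3,0,0>
C:0↔1 J2 <3,0,1>
#3 <4,0,1>
R:1↔2 J1 <4,1,1>
C:3↔2 J2 <4,1,2>
3×3 − 2×1 − 1×2 = 5

M = 5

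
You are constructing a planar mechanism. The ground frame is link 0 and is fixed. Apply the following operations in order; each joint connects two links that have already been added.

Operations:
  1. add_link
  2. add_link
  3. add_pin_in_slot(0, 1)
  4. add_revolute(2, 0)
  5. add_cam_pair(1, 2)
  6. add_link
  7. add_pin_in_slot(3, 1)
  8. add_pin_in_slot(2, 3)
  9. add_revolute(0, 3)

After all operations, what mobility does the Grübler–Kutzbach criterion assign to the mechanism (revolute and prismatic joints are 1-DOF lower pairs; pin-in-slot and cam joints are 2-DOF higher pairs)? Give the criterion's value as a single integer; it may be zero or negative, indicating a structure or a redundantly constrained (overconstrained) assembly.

L=1 J1=0 J2=0
add link → L=2 J1=0 J2=0
add link → L=3 J1=0 J2=0
PS@0,1 dof=2 J2 → L=3 J1=0 J2=1
R@2,0 dof=1 J1 → L=3 J1=1 J2=1
C@1,2 dof=2 J2 → L=3 J1=1 J2=2
add link → L=4 J1=1 J2=2
PS@3,1 dof=2 J2 → L=4 J1=1 J2=3
PS@2,3 dof=2 J2 → L=4 J1=1 J2=4
R@0,3 dof=1 J1 → L=4 J1=2 J2=4
M=3(L−1)−2J1−J2=3·3−2·2−4=1

M = 1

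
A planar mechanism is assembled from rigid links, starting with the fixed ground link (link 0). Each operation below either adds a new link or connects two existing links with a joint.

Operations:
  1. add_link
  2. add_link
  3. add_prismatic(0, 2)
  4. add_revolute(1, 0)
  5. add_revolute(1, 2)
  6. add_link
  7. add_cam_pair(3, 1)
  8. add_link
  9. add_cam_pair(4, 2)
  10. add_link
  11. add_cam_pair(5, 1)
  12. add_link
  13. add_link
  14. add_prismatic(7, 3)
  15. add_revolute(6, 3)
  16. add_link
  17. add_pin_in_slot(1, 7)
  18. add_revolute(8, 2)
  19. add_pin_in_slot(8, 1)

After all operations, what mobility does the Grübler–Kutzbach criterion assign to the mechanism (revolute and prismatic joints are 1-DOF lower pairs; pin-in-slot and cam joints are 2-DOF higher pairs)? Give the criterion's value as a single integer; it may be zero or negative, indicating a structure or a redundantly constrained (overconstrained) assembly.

M = 7

(L,J1,J2)=(1,0,0); link0 fixed
link1: (2,0,0)
link2: (3,0,0)
P 0-2 [J1]: (3,1,0)
R 1-0 [J1]: (3,2,0)
R 1-2 [J1]: (3,3,0)
link3: (4,3,0)
C 3-1 [J2]: (4,3,1)
link4: (5,3,1)
C 4-2 [J2]: (5,3,2)
link5: (6,3,2)
C 5-1 [J2]: (6,3,3)
link6: (7,3,3)
link7: (8,3,3)
P 7-3 [J1]: (8,4,3)
R 6-3 [J1]: (8,5,3)
link8: (9,5,3)
PS 1-7 [J2]: (9,5,4)
R 8-2 [J1]: (9,6,4)
PS 8-1 [J2]: (9,6,5)
Grübler: 3·8 − 2·6 − 5 = 7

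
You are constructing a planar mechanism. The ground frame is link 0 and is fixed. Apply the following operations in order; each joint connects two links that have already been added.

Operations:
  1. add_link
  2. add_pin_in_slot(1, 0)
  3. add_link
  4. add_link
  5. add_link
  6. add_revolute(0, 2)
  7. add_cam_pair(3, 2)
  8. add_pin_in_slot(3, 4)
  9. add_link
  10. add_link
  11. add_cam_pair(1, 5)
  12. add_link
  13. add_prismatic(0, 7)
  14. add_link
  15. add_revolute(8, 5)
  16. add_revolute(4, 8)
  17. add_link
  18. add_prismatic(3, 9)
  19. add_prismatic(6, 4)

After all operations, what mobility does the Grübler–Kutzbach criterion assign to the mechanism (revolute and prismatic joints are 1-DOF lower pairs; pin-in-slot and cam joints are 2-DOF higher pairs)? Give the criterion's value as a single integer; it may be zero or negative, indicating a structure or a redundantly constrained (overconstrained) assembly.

M = 11

(L,J1,J2)=(1,0,0); link0 fixed
link1: (2,0,0)
PS 1-0 [J2]: (2,0,1)
link2: (3,0,1)
link3: (4,0,1)
link4: (5,0,1)
R 0-2 [J1]: (5,1,1)
C 3-2 [J2]: (5,1,2)
PS 3-4 [J2]: (5,1,3)
link5: (6,1,3)
link6: (7,1,3)
C 1-5 [J2]: (7,1,4)
link7: (8,1,4)
P 0-7 [J1]: (8,2,4)
link8: (9,2,4)
R 8-5 [J1]: (9,3,4)
R 4-8 [J1]: (9,4,4)
link9: (10,4,4)
P 3-9 [J1]: (10,5,4)
P 6-4 [J1]: (10,6,4)
Grübler: 3·9 − 2·6 − 4 = 11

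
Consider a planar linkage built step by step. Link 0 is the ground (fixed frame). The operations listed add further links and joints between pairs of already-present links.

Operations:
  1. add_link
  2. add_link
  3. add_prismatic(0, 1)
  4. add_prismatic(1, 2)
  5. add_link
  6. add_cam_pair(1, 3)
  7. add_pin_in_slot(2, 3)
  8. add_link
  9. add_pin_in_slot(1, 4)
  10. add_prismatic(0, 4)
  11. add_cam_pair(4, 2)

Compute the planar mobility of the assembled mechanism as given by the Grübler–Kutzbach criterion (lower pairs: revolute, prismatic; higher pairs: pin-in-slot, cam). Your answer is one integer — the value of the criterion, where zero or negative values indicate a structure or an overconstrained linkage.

link 0 = ground. State L|J1|J2 = 1|0|0
+link1  2|0|0
+link2  3|0|0
P(0,1) f=1→J1  3|1|0
P(1,2) f=1→J1  3|2|0
+link3  4|2|0
C(1,3) f=2→J2  4|2|1
PS(2,3) f=2→J2  4|2|2
+link4  5|2|2
PS(1,4) f=2→J2  5|2|3
P(0,4) f=1→J1  5|3|3
C(4,2) f=2→J2  5|3|4
M = 3(5−1)−2·3−4 = 12−6−4 = 2

M = 2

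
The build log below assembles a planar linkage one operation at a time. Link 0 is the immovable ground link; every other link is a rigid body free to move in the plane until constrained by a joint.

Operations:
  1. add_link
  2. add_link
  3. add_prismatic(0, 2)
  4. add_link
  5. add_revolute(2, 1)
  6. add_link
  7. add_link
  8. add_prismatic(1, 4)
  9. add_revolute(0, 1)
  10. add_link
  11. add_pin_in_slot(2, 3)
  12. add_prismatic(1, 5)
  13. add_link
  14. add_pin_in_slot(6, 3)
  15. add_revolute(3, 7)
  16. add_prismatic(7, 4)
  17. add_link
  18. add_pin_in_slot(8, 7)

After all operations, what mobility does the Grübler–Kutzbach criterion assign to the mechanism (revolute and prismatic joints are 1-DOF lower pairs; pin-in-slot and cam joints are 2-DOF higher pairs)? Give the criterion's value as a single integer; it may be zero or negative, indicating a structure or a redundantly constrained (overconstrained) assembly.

M = 7

L=1 J1=0 J2=0
add link → L=2 J1=0 J2=0
add link → L=3 J1=0 J2=0
P@0,2 dof=1 J1 → L=3 J1=1 J2=0
add link → L=4 J1=1 J2=0
R@2,1 dof=1 J1 → L=4 J1=2 J2=0
add link → L=5 J1=2 J2=0
add link → L=6 J1=2 J2=0
P@1,4 dof=1 J1 → L=6 J1=3 J2=0
R@0,1 dof=1 J1 → L=6 J1=4 J2=0
add link → L=7 J1=4 J2=0
PS@2,3 dof=2 J2 → L=7 J1=4 J2=1
P@1,5 dof=1 J1 → L=7 J1=5 J2=1
add link → L=8 J1=5 J2=1
PS@6,3 dof=2 J2 → L=8 J1=5 J2=2
R@3,7 dof=1 J1 → L=8 J1=6 J2=2
P@7,4 dof=1 J1 → L=8 J1=7 J2=2
add link → L=9 J1=7 J2=2
PS@8,7 dof=2 J2 → L=9 J1=7 J2=3
M=3(L−1)−2J1−J2=3·8−2·7−3=7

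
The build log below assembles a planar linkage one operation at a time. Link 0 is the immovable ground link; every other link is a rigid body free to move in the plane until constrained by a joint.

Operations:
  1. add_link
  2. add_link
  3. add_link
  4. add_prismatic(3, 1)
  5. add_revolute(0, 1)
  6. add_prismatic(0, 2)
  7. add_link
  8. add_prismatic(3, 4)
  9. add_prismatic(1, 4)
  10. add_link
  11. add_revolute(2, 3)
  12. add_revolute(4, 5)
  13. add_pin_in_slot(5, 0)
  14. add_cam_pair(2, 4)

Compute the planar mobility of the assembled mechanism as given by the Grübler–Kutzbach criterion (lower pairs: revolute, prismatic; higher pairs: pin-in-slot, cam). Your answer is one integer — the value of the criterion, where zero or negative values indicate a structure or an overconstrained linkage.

L=1 J1=0 J2=0
add link → L=2 J1=0 J2=0
add link → L=3 J1=0 J2=0
add link → L=4 J1=0 J2=0
P@3,1 dof=1 J1 → L=4 J1=1 J2=0
R@0,1 dof=1 J1 → L=4 J1=2 J2=0
P@0,2 dof=1 J1 → L=4 J1=3 J2=0
add link → L=5 J1=3 J2=0
P@3,4 dof=1 J1 → L=5 J1=4 J2=0
P@1,4 dof=1 J1 → L=5 J1=5 J2=0
add link → L=6 J1=5 J2=0
R@2,3 dof=1 J1 → L=6 J1=6 J2=0
R@4,5 dof=1 J1 → L=6 J1=7 J2=0
PS@5,0 dof=2 J2 → L=6 J1=7 J2=1
C@2,4 dof=2 J2 → L=6 J1=7 J2=2
M=3(L−1)−2J1−J2=3·5−2·7−2=-1

M = -1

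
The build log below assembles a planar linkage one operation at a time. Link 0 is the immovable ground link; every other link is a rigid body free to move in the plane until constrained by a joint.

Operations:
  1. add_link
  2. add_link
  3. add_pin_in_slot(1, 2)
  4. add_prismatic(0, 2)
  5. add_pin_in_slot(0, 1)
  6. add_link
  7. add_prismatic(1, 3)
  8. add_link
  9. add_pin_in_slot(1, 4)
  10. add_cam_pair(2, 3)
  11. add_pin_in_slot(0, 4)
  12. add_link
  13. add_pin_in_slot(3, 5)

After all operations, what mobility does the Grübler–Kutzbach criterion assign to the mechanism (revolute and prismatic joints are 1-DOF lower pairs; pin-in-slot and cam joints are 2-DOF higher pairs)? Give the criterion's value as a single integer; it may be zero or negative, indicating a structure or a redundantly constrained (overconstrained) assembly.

M = 5

[1;0;0] (link 0 is ground)
L+ [2;0;0]
L+ [3;0;0]
PS(1,2)∈J2 [3;0;1]
P(0,2)∈J1 [3;1;1]
PS(0,1)∈J2 [3;1;2]
L+ [4;1;2]
P(1,3)∈J1 [4;2;2]
L+ [5;2;2]
PS(1,4)∈J2 [5;2;3]
C(2,3)∈J2 [5;2;4]
PS(0,4)∈J2 [5;2;5]
L+ [6;2;5]
PS(3,5)∈J2 [6;2;6]
mobility = 15 − 4 − 6 = 5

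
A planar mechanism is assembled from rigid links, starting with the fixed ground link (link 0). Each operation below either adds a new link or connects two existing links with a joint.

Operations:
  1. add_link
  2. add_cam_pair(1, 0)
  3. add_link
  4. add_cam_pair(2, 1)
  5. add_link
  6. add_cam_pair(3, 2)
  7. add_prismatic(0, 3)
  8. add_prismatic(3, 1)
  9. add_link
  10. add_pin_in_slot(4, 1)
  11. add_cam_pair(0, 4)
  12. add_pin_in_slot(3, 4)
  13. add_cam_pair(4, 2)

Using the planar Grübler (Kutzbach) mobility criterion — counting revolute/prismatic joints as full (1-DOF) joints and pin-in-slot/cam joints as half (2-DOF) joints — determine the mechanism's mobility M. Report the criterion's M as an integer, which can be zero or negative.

M = 1

L=1 J1=0 J2=0
add link → L=2 J1=0 J2=0
C@1,0 dof=2 J2 → L=2 J1=0 J2=1
add link → L=3 J1=0 J2=1
C@2,1 dof=2 J2 → L=3 J1=0 J2=2
add link → L=4 J1=0 J2=2
C@3,2 dof=2 J2 → L=4 J1=0 J2=3
P@0,3 dof=1 J1 → L=4 J1=1 J2=3
P@3,1 dof=1 J1 → L=4 J1=2 J2=3
add link → L=5 J1=2 J2=3
PS@4,1 dof=2 J2 → L=5 J1=2 J2=4
C@0,4 dof=2 J2 → L=5 J1=2 J2=5
PS@3,4 dof=2 J2 → L=5 J1=2 J2=6
C@4,2 dof=2 J2 → L=5 J1=2 J2=7
M=3(L−1)−2J1−J2=3·4−2·2−7=1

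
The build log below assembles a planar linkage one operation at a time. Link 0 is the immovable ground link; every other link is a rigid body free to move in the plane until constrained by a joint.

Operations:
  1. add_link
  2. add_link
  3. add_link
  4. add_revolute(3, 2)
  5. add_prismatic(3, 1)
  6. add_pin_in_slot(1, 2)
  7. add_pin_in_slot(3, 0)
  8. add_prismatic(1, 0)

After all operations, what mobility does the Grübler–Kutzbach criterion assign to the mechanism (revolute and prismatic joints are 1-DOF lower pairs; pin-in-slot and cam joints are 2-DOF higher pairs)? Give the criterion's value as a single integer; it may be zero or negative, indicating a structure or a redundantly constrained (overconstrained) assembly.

link 0 = ground. State L|J1|J2 = 1|0|0
+link1  2|0|0
+link2  3|0|0
+link3  4|0|0
R(3,2) f=1→J1  4|1|0
P(3,1) f=1→J1  4|2|0
PS(1,2) f=2→J2  4|2|1
PS(3,0) f=2→J2  4|2|2
P(1,0) f=1→J1  4|3|2
M = 3(4−1)−2·3−2 = 9−6−2 = 1

M = 1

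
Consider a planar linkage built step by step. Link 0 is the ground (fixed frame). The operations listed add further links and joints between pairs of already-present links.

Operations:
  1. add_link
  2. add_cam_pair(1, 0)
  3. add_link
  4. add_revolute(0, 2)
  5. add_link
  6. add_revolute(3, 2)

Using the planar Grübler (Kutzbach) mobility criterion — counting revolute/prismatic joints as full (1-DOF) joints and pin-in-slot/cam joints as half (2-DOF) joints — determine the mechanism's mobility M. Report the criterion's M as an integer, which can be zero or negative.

M = 4

ground; <1,0,0>
#1 <2,0,0>
C:1↔0 J2 <2,0,1>
#2 <3,0,1>
R:0↔2 J1 <3,1,1>
#3 <4,1,1>
R:3↔2 J1 <4,2,1>
3×3 − 2×2 − 1×1 = 4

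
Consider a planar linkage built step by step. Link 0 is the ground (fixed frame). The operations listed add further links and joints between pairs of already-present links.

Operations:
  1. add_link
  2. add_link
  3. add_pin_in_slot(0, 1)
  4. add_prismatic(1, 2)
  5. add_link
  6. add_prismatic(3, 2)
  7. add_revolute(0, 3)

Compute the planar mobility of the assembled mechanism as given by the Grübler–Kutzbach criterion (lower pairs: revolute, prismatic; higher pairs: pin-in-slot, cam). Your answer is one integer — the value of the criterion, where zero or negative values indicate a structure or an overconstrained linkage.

M = 2

(L,J1,J2)=(1,0,0); link0 fixed
link1: (2,0,0)
link2: (3,0,0)
PS 0-1 [J2]: (3,0,1)
P 1-2 [J1]: (3,1,1)
link3: (4,1,1)
P 3-2 [J1]: (4,2,1)
R 0-3 [J1]: (4,3,1)
Grübler: 3·3 − 2·3 − 1 = 2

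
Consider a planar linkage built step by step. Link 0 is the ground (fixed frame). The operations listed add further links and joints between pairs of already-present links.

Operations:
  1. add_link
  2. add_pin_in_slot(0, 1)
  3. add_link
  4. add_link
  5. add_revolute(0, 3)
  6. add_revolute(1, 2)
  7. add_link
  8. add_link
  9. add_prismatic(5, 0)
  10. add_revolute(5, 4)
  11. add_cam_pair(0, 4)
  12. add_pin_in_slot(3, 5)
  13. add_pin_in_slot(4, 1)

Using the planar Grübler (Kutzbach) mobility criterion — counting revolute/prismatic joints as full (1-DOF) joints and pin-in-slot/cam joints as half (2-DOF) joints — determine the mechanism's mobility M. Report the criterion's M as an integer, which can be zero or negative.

M = 3

link 0 = ground. State L|J1|J2 = 1|0|0
+link1  2|0|0
PS(0,1) f=2→J2  2|0|1
+link2  3|0|1
+link3  4|0|1
R(0,3) f=1→J1  4|1|1
R(1,2) f=1→J1  4|2|1
+link4  5|2|1
+link5  6|2|1
P(5,0) f=1→J1  6|3|1
R(5,4) f=1→J1  6|4|1
C(0,4) f=2→J2  6|4|2
PS(3,5) f=2→J2  6|4|3
PS(4,1) f=2→J2  6|4|4
M = 3(6−1)−2·4−4 = 15−8−4 = 3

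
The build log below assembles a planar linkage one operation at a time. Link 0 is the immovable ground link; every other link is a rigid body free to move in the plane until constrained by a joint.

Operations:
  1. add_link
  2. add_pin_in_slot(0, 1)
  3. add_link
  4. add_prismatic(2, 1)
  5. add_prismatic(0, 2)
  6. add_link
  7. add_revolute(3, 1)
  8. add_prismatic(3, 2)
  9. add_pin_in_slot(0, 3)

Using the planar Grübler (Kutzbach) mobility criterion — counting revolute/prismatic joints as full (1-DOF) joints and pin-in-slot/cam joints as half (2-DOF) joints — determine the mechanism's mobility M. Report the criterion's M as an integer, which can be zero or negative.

link 0 = ground. State L|J1|J2 = 1|0|0
+link1  2|0|0
PS(0,1) f=2→J2  2|0|1
+link2  3|0|1
P(2,1) f=1→J1  3|1|1
P(0,2) f=1→J1  3|2|1
+link3  4|2|1
R(3,1) f=1→J1  4|3|1
P(3,2) f=1→J1  4|4|1
PS(0,3) f=2→J2  4|4|2
M = 3(4−1)−2·4−2 = 9−8−2 = -1

M = -1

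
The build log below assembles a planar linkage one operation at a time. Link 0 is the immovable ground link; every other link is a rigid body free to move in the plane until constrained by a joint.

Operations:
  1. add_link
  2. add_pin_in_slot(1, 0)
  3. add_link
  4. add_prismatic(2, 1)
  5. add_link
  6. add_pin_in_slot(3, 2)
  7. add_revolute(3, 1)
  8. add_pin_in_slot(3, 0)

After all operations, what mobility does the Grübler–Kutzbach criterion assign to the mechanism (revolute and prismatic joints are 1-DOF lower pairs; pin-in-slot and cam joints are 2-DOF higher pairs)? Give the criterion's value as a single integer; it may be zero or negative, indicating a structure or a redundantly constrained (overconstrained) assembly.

[1;0;0] (link 0 is ground)
L+ [2;0;0]
PS(1,0)∈J2 [2;0;1]
L+ [3;0;1]
P(2,1)∈J1 [3;1;1]
L+ [4;1;1]
PS(3,2)∈J2 [4;1;2]
R(3,1)∈J1 [4;2;2]
PS(3,0)∈J2 [4;2;3]
mobility = 9 − 4 − 3 = 2

M = 2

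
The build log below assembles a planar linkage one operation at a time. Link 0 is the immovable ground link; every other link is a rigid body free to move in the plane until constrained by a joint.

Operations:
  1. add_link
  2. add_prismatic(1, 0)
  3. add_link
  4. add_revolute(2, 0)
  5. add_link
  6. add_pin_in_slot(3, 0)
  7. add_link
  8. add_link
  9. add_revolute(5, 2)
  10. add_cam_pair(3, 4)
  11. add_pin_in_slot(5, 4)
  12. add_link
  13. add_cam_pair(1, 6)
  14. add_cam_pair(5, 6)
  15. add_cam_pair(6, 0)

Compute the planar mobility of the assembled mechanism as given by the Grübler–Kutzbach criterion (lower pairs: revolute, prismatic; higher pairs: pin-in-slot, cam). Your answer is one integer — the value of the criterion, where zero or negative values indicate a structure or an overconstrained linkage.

L=1 J1=0 J2=0
add link → L=2 J1=0 J2=0
P@1,0 dof=1 J1 → L=2 J1=1 J2=0
add link → L=3 J1=1 J2=0
R@2,0 dof=1 J1 → L=3 J1=2 J2=0
add link → L=4 J1=2 J2=0
PS@3,0 dof=2 J2 → L=4 J1=2 J2=1
add link → L=5 J1=2 J2=1
add link → L=6 J1=2 J2=1
R@5,2 dof=1 J1 → L=6 J1=3 J2=1
C@3,4 dof=2 J2 → L=6 J1=3 J2=2
PS@5,4 dof=2 J2 → L=6 J1=3 J2=3
add link → L=7 J1=3 J2=3
C@1,6 dof=2 J2 → L=7 J1=3 J2=4
C@5,6 dof=2 J2 → L=7 J1=3 J2=5
C@6,0 dof=2 J2 → L=7 J1=3 J2=6
M=3(L−1)−2J1−J2=3·6−2·3−6=6

M = 6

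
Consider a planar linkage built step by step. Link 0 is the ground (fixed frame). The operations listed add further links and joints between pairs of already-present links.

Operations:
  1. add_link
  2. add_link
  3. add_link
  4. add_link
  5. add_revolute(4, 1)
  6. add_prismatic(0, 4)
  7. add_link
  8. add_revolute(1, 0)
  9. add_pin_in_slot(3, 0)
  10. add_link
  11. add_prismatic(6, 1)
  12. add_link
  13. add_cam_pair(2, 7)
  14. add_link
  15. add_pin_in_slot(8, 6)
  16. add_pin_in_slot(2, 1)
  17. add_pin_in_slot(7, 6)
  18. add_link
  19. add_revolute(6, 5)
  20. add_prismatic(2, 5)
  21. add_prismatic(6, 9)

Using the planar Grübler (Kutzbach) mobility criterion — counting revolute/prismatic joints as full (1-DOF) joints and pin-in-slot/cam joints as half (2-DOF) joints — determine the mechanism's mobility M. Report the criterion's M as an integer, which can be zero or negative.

(L,J1,J2)=(1,0,0); link0 fixed
link1: (2,0,0)
link2: (3,0,0)
link3: (4,0,0)
link4: (5,0,0)
R 4-1 [J1]: (5,1,0)
P 0-4 [J1]: (5,2,0)
link5: (6,2,0)
R 1-0 [J1]: (6,3,0)
PS 3-0 [J2]: (6,3,1)
link6: (7,3,1)
P 6-1 [J1]: (7,4,1)
link7: (8,4,1)
C 2-7 [J2]: (8,4,2)
link8: (9,4,2)
PS 8-6 [J2]: (9,4,3)
PS 2-1 [J2]: (9,4,4)
PS 7-6 [J2]: (9,4,5)
link9: (10,4,5)
R 6-5 [J1]: (10,5,5)
P 2-5 [J1]: (10,6,5)
P 6-9 [J1]: (10,7,5)
Grübler: 3·9 − 2·7 − 5 = 8

M = 8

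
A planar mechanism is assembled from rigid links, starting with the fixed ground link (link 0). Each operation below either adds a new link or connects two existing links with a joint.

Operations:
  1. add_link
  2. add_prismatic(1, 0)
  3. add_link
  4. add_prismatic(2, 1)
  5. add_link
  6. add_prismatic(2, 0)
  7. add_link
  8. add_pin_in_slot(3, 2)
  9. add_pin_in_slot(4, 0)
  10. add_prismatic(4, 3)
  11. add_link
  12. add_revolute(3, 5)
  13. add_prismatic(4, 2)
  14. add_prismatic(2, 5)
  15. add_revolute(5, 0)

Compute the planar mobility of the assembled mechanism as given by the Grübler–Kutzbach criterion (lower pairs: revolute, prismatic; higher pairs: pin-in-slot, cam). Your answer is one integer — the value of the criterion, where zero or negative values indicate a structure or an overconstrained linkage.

ground; <1,0,0>
#1 <2,0,0>
P:1↔0 J1 <2,1,0>
#2 <3,1,0>
P:2↔1 J1 <3,2,0>
#3 <4,2,0>
P:2↔0 J1 <4,3,0>
#4 <5,3,0>
PS:3↔2 J2 <5,3,1>
PS:4↔0 J2 <5,3,2>
P:4↔3 J1 <5,4,2>
#5 <6,4,2>
R:3↔5 J1 <6,5,2>
P:4↔2 J1 <6,6,2>
P:2↔5 J1 <6,7,2>
R:5↔0 J1 <6,8,2>
3×5 − 2×8 − 1×2 = -3

M = -3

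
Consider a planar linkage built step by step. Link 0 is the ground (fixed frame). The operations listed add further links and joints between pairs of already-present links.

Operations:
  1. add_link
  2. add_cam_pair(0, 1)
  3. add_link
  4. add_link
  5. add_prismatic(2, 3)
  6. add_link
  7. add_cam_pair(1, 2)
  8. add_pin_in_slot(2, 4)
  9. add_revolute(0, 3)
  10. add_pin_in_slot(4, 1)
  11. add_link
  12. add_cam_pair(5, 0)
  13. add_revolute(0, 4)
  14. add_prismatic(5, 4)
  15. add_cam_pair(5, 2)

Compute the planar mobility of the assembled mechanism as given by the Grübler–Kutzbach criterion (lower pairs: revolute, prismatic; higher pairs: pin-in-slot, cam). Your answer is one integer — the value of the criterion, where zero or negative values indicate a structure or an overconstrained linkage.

ground; <1,0,0>
#1 <2,0,0>
C:0↔1 J2 <2,0,1>
#2 <3,0,1>
#3 <4,0,1>
P:2↔3 J1 <4,1,1>
#4 <5,1,1>
C:1↔2 J2 <5,1,2>
PS:2↔4 J2 <5,1,3>
R:0↔3 J1 <5,2,3>
PS:4↔1 J2 <5,2,4>
#5 <6,2,4>
C:5↔0 J2 <6,2,5>
R:0↔4 J1 <6,3,5>
P:5↔4 J1 <6,4,5>
C:5↔2 J2 <6,4,6>
3×5 − 2×4 − 1×6 = 1

M = 1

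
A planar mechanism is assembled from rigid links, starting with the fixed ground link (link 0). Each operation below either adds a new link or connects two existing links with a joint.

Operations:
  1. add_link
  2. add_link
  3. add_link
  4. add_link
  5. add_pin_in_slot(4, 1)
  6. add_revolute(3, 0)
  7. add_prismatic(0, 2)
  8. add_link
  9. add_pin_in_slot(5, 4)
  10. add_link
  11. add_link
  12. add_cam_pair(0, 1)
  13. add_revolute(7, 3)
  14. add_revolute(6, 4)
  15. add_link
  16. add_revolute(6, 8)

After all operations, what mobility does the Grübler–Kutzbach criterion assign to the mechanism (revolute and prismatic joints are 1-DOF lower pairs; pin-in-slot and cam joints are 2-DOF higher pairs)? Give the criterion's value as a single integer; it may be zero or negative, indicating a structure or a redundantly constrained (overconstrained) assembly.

M = 11

L=1 J1=0 J2=0
add link → L=2 J1=0 J2=0
add link → L=3 J1=0 J2=0
add link → L=4 J1=0 J2=0
add link → L=5 J1=0 J2=0
PS@4,1 dof=2 J2 → L=5 J1=0 J2=1
R@3,0 dof=1 J1 → L=5 J1=1 J2=1
P@0,2 dof=1 J1 → L=5 J1=2 J2=1
add link → L=6 J1=2 J2=1
PS@5,4 dof=2 J2 → L=6 J1=2 J2=2
add link → L=7 J1=2 J2=2
add link → L=8 J1=2 J2=2
C@0,1 dof=2 J2 → L=8 J1=2 J2=3
R@7,3 dof=1 J1 → L=8 J1=3 J2=3
R@6,4 dof=1 J1 → L=8 J1=4 J2=3
add link → L=9 J1=4 J2=3
R@6,8 dof=1 J1 → L=9 J1=5 J2=3
M=3(L−1)−2J1−J2=3·8−2·5−3=11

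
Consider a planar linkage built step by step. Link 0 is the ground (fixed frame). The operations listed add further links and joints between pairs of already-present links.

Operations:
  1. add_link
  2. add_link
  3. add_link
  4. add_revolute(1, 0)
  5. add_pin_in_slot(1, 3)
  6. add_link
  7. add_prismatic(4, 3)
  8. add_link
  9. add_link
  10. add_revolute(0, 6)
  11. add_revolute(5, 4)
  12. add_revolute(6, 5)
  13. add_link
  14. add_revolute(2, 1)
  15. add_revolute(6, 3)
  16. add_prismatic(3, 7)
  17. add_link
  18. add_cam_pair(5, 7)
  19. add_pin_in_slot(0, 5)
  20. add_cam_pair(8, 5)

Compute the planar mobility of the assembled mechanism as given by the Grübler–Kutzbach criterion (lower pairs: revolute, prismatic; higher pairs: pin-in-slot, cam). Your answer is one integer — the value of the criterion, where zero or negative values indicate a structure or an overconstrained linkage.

[1;0;0] (link 0 is ground)
L+ [2;0;0]
L+ [3;0;0]
L+ [4;0;0]
R(1,0)∈J1 [4;1;0]
PS(1,3)∈J2 [4;1;1]
L+ [5;1;1]
P(4,3)∈J1 [5;2;1]
L+ [6;2;1]
L+ [7;2;1]
R(0,6)∈J1 [7;3;1]
R(5,4)∈J1 [7;4;1]
R(6,5)∈J1 [7;5;1]
L+ [8;5;1]
R(2,1)∈J1 [8;6;1]
R(6,3)∈J1 [8;7;1]
P(3,7)∈J1 [8;8;1]
L+ [9;8;1]
C(5,7)∈J2 [9;8;2]
PS(0,5)∈J2 [9;8;3]
C(8,5)∈J2 [9;8;4]
mobility = 24 − 16 − 4 = 4

M = 4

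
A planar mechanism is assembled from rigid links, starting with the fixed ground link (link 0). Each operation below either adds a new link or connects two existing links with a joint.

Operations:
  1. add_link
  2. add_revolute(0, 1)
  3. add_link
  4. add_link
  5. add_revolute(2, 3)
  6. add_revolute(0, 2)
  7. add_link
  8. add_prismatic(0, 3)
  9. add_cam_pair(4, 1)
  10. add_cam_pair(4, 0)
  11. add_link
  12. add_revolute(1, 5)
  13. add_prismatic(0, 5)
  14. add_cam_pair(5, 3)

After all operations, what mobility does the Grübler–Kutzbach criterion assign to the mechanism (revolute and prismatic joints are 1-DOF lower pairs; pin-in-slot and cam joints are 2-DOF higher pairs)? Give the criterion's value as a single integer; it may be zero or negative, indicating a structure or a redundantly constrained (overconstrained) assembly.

ground; <1,0,0>
#1 <2,0,0>
R:0↔1 J1 <2,1,0>
#2 <3,1,0>
#3 <4,1,0>
R:2↔3 J1 <4,2,0>
R:0↔2 J1 <4,3,0>
#4 <5,3,0>
P:0↔3 J1 <5,4,0>
C:4↔1 J2 <5,4,1>
C:4↔0 J2 <5,4,2>
#5 <6,4,2>
R:1↔5 J1 <6,5,2>
P:0↔5 J1 <6,6,2>
C:5↔3 J2 <6,6,3>
3×5 − 2×6 − 1×3 = 0

M = 0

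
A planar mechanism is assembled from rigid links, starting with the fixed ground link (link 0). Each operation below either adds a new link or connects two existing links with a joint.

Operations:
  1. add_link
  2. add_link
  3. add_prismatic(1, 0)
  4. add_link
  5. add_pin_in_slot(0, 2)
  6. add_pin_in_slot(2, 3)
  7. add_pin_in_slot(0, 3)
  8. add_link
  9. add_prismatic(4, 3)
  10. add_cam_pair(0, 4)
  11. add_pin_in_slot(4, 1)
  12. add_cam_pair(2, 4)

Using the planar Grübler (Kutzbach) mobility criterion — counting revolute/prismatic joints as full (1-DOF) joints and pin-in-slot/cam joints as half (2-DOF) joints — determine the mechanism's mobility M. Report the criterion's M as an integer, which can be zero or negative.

M = 2

ground; <1,0,0>
#1 <2,0,0>
#2 <3,0,0>
P:1↔0 J1 <3,1,0>
#3 <4,1,0>
PS:0↔2 J2 <4,1,1>
PS:2↔3 J2 <4,1,2>
PS:0↔3 J2 <4,1,3>
#4 <5,1,3>
P:4↔3 J1 <5,2,3>
C:0↔4 J2 <5,2,4>
PS:4↔1 J2 <5,2,5>
C:2↔4 J2 <5,2,6>
3×4 − 2×2 − 1×6 = 2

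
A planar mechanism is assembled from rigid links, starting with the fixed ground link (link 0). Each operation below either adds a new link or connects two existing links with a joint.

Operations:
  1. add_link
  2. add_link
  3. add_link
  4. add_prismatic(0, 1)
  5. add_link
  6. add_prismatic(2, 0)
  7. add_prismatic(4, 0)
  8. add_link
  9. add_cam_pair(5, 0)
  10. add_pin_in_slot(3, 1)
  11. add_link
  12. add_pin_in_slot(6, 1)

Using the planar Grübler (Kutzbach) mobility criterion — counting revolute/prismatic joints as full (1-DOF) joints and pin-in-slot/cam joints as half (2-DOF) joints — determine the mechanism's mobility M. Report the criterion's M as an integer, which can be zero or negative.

ground; <1,0,0>
#1 <2,0,0>
#2 <3,0,0>
#3 <4,0,0>
P:0↔1 J1 <4,1,0>
#4 <5,1,0>
P:2↔0 J1 <5,2,0>
P:4↔0 J1 <5,3,0>
#5 <6,3,0>
C:5↔0 J2 <6,3,1>
PS:3↔1 J2 <6,3,2>
#6 <7,3,2>
PS:6↔1 J2 <7,3,3>
3×6 − 2×3 − 1×3 = 9

M = 9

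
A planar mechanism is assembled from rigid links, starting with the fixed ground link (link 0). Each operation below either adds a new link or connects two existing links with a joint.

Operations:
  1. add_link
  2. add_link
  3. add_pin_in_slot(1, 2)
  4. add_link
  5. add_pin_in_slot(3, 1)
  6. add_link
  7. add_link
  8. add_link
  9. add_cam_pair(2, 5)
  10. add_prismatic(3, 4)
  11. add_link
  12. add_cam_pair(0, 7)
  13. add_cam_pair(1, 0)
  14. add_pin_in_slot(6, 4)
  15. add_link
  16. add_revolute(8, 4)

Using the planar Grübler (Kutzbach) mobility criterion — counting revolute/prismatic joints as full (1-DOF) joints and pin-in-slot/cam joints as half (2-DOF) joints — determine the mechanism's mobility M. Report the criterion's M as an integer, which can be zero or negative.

M = 14

L=1 J1=0 J2=0
add link → L=2 J1=0 J2=0
add link → L=3 J1=0 J2=0
PS@1,2 dof=2 J2 → L=3 J1=0 J2=1
add link → L=4 J1=0 J2=1
PS@3,1 dof=2 J2 → L=4 J1=0 J2=2
add link → L=5 J1=0 J2=2
add link → L=6 J1=0 J2=2
add link → L=7 J1=0 J2=2
C@2,5 dof=2 J2 → L=7 J1=0 J2=3
P@3,4 dof=1 J1 → L=7 J1=1 J2=3
add link → L=8 J1=1 J2=3
C@0,7 dof=2 J2 → L=8 J1=1 J2=4
C@1,0 dof=2 J2 → L=8 J1=1 J2=5
PS@6,4 dof=2 J2 → L=8 J1=1 J2=6
add link → L=9 J1=1 J2=6
R@8,4 dof=1 J1 → L=9 J1=2 J2=6
M=3(L−1)−2J1−J2=3·8−2·2−6=14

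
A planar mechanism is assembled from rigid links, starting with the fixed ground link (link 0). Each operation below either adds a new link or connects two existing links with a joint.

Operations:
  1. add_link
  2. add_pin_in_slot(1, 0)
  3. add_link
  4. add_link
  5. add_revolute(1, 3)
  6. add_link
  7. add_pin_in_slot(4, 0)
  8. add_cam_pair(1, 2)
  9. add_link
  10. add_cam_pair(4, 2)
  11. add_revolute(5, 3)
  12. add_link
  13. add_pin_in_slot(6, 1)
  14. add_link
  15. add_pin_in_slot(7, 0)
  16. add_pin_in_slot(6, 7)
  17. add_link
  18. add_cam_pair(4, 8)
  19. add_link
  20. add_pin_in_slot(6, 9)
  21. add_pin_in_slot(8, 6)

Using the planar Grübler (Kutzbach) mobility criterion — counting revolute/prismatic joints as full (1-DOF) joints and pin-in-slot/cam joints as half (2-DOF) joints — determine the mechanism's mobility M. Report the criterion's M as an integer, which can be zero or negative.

link 0 = ground. State L|J1|J2 = 1|0|0
+link1  2|0|0
PS(1,0) f=2→J2  2|0|1
+link2  3|0|1
+link3  4|0|1
R(1,3) f=1→J1  4|1|1
+link4  5|1|1
PS(4,0) f=2→J2  5|1|2
C(1,2) f=2→J2  5|1|3
+link5  6|1|3
C(4,2) f=2→J2  6|1|4
R(5,3) f=1→J1  6|2|4
+link6  7|2|4
PS(6,1) f=2→J2  7|2|5
+link7  8|2|5
PS(7,0) f=2→J2  8|2|6
PS(6,7) f=2→J2  8|2|7
+link8  9|2|7
C(4,8) f=2→J2  9|2|8
+link9  10|2|8
PS(6,9) f=2→J2  10|2|9
PS(8,6) f=2→J2  10|2|10
M = 3(10−1)−2·2−10 = 27−4−10 = 13

M = 13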